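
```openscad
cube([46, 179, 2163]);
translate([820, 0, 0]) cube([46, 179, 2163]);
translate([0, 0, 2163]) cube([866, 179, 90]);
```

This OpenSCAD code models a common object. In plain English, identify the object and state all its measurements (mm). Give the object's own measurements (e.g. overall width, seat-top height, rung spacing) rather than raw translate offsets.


A door frame. The clear opening is 774 mm wide and 2163 mm high. Two 46 mm wide jambs, 179 mm deep, stand either side of the opening from the floor to the top of the opening. A 90 mm thick head sits across the top of both jambs, spanning the full outside width of the frame.


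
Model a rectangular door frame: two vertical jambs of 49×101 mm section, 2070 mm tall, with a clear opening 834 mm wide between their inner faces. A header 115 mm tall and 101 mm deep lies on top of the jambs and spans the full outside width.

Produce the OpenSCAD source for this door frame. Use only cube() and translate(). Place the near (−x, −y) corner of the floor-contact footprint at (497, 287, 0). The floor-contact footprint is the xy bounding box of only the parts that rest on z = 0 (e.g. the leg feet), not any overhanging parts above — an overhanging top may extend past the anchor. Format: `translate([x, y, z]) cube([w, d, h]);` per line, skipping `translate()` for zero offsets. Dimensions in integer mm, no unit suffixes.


translate([497, 287, 0]) cube([49, 101, 2070]);
translate([1380, 287, 0]) cube([49, 101, 2070]);
translate([497, 287, 2070]) cube([932, 101, 115]);


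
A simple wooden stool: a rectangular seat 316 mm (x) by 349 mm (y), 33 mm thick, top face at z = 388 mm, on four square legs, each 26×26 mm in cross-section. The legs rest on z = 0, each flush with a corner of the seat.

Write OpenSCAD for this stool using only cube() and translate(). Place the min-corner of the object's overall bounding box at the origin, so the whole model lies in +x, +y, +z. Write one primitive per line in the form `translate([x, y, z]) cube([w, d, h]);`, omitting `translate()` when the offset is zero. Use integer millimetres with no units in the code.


// leg_h = 388 - 33 = 355
translate([0, 0, 355]) cube([316, 349, 33]);
cube([26, 26, 355]);
translate([290, 0, 0]) cube([26, 26, 355]);
translate([0, 323, 0]) cube([26, 26, 355]);
translate([290, 323, 0]) cube([26, 26, 355]);


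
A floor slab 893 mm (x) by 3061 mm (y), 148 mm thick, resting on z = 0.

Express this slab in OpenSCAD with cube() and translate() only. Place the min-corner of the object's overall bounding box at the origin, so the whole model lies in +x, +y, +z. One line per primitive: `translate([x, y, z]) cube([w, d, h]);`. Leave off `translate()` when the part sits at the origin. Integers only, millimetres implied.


cube([893, 3061, 148]);


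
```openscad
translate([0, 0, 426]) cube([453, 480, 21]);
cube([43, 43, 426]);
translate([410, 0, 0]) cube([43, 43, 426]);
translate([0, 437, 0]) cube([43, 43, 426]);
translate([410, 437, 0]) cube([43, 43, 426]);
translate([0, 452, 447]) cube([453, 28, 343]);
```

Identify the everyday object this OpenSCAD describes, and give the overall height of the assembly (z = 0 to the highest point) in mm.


A chair. The overall height is 790 mm.

A slab on four corner posts with a tall panel at the back — a chair. The seat slab sits at z = 426 with thickness 21, and the 343 mm backrest starts at the seat top, so the overall height is 426 + 21 + 343 = 790 mm.


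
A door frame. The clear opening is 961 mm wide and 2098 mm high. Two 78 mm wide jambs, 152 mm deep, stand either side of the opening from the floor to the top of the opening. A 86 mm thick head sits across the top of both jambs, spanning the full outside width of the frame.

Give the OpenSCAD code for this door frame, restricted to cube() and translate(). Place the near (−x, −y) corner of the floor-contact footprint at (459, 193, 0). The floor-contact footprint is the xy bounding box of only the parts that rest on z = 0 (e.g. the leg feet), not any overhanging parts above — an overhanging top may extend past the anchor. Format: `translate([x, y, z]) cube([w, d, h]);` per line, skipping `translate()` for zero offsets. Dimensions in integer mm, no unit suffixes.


translate([459, 193, 0]) cube([78, 152, 2098]);
translate([1498, 193, 0]) cube([78, 152, 2098]);
translate([459, 193, 2098]) cube([1117, 152, 86]);


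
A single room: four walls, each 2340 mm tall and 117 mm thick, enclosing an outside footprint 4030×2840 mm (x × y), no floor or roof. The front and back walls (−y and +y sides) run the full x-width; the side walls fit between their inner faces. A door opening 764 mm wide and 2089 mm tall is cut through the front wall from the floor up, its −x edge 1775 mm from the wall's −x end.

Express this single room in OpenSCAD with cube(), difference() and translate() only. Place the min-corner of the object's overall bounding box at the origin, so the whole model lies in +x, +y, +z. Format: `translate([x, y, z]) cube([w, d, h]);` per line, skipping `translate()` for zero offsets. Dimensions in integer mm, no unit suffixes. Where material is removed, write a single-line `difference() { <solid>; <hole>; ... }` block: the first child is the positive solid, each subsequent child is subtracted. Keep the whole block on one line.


difference() { cube([4030, 117, 2340]); translate([1775, 0, 0]) cube([764, 117, 2089]); }
translate([0, 2723, 0]) cube([4030, 117, 2340]);
translate([0, 117, 0]) cube([117, 2606, 2340]);
translate([3913, 117, 0]) cube([117, 2606, 2340]);


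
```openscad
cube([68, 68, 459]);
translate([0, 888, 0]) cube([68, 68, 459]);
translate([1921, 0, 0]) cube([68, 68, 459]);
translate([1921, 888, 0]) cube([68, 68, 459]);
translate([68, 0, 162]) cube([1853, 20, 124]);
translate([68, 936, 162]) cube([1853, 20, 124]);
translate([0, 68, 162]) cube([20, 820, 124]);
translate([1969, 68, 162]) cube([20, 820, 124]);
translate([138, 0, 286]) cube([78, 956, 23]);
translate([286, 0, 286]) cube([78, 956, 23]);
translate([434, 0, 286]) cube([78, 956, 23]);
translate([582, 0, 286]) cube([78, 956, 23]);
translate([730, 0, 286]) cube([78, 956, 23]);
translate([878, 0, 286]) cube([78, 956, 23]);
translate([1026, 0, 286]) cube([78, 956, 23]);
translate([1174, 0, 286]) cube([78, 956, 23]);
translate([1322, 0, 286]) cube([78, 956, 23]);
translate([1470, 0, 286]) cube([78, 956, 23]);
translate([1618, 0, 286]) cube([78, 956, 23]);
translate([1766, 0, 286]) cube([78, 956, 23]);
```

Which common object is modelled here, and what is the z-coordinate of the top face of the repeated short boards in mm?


A bed frame. The slat-top height is 309 mm.

Four posts, four rails, and a row of slats — a bed frame. Slats sit on the rails at z = 162 + 124 = 286; with slat thickness 23, the top is 309 mm.


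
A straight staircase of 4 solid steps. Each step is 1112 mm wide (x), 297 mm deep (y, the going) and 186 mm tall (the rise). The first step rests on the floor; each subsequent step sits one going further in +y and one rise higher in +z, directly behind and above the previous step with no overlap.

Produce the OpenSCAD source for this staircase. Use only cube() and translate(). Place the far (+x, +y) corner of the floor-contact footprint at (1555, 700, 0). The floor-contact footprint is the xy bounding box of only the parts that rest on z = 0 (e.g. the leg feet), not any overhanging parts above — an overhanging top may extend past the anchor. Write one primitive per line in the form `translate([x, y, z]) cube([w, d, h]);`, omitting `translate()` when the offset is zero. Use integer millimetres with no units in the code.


translate([443, 403, 0]) cube([1112, 297, 186]);
translate([443, 700, 186]) cube([1112, 297, 186]);
translate([443, 997, 372]) cube([1112, 297, 186]);
translate([443, 1294, 558]) cube([1112, 297, 186]);


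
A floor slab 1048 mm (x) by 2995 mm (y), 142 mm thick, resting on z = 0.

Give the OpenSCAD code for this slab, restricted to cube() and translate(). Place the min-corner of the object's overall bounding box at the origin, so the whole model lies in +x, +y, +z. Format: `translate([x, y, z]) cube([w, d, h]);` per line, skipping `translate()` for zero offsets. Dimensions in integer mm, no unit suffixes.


cube([1048, 2995, 142]);


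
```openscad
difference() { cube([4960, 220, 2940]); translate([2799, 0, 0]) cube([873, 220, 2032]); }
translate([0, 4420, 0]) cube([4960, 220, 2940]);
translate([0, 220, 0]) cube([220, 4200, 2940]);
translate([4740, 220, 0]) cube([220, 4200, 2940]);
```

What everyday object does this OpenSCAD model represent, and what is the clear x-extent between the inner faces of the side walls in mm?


A single room. The interior width is 4520 mm.

Four walls enclosing a rectangle with a door in the front wall — a room. Outside width 4960 minus two 220 mm walls gives 4520 mm.


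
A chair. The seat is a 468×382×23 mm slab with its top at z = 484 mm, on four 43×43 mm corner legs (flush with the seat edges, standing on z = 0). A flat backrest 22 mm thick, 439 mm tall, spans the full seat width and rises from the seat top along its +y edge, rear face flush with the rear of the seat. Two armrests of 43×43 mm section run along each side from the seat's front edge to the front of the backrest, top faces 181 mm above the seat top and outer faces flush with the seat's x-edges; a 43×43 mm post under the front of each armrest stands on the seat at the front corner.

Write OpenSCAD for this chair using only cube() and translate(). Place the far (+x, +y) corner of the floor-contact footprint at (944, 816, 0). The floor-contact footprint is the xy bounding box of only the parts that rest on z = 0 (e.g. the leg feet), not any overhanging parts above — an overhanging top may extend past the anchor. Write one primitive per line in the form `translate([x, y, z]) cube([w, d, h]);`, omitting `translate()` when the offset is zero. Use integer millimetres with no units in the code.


// leg_h = 484 - 23 = 461
// arm post h = 181 - 43 = 138
translate([476, 434, 461]) cube([468, 382, 23]);
translate([476, 434, 0]) cube([43, 43, 461]);
translate([901, 434, 0]) cube([43, 43, 461]);
translate([476, 773, 0]) cube([43, 43, 461]);
translate([901, 773, 0]) cube([43, 43, 461]);
translate([476, 794, 484]) cube([468, 22, 439]);
translate([476, 434, 622]) cube([43, 360, 43]);
translate([901, 434, 622]) cube([43, 360, 43]);
translate([476, 434, 484]) cube([43, 43, 138]);
translate([901, 434, 484]) cube([43, 43, 138]);


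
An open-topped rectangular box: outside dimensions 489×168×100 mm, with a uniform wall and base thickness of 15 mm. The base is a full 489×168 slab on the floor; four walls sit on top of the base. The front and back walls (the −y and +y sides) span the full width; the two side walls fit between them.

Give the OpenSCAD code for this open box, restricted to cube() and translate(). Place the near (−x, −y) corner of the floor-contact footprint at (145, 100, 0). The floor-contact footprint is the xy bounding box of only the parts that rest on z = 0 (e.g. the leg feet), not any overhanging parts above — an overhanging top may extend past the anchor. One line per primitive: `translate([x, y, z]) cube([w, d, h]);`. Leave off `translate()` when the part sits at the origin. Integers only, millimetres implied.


translate([145, 100, 0]) cube([489, 168, 15]);
translate([145, 100, 15]) cube([489, 15, 85]);
translate([145, 253, 15]) cube([489, 15, 85]);
translate([145, 115, 15]) cube([15, 138, 85]);
translate([619, 115, 15]) cube([15, 138, 85]);


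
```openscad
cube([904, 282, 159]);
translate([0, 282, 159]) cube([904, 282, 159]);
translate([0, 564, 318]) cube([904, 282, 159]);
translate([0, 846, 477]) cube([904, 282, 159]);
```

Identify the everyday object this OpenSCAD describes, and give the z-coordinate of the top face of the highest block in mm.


A staircase. The total rise is 636 mm.

4 identical blocks, each offset up and back from the previous — a staircase. Each step is 159 mm tall and there are 4 of them, so the total rise is 4 × 159 = 636 mm.


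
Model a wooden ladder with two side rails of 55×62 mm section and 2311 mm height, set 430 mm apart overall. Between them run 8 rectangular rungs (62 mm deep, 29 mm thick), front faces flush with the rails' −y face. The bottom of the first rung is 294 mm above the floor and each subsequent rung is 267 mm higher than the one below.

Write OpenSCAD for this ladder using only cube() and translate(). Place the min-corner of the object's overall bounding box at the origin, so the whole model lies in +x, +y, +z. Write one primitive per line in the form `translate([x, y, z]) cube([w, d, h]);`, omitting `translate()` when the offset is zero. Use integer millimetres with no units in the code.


cube([55, 62, 2311]);
translate([375, 0, 0]) cube([55, 62, 2311]);
translate([55, 0, 294]) cube([320, 62, 29]);
translate([55, 0, 561]) cube([320, 62, 29]);
translate([55, 0, 828]) cube([320, 62, 29]);
translate([55, 0, 1095]) cube([320, 62, 29]);
translate([55, 0, 1362]) cube([320, 62, 29]);
translate([55, 0, 1629]) cube([320, 62, 29]);
translate([55, 0, 1896]) cube([320, 62, 29]);
translate([55, 0, 2163]) cube([320, 62, 29]);


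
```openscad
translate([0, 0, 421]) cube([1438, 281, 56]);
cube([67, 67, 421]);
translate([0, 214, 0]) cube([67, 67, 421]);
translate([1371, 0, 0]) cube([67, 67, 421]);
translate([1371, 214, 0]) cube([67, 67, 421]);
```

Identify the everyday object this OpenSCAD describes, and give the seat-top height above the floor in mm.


A bench. The seat-top height is 477 mm.

A long slab on four corner posts — a bench. The slab sits at z = 421 with thickness 56, so the top is 421 + 56 = 477 mm.


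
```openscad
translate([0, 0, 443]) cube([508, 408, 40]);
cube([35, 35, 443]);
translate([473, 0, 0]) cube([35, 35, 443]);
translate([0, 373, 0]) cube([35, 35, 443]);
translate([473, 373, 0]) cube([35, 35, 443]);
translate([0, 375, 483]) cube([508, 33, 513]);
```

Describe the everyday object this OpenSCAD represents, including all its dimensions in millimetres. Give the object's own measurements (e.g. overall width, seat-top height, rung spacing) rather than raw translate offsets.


A chair. The seat is a 508×408×40 mm slab with its top at z = 483 mm, on four 35×35 mm corner legs (flush with the seat edges, standing on z = 0). A flat backrest 33 mm thick, 513 mm tall, spans the full seat width and rises from the seat top along its +y edge, rear face flush with the rear of the seat.


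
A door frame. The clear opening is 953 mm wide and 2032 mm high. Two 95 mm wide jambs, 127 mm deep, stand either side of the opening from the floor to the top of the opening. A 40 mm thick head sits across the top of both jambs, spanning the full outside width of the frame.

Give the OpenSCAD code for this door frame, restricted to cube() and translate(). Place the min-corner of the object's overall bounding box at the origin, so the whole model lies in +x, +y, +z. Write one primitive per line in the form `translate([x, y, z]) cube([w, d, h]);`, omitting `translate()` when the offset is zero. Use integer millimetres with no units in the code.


cube([95, 127, 2032]);
translate([1048, 0, 0]) cube([95, 127, 2032]);
translate([0, 0, 2032]) cube([1143, 127, 40]);


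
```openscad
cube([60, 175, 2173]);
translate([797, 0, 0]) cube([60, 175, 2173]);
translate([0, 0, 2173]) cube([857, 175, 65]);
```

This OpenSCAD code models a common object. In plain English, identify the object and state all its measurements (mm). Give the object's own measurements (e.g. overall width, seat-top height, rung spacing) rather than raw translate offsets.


A door frame. The clear opening is 737 mm wide and 2173 mm high. Two 60 mm wide jambs, 175 mm deep, stand either side of the opening from the floor to the top of the opening. A 65 mm thick head sits across the top of both jambs, spanning the full outside width of the frame.


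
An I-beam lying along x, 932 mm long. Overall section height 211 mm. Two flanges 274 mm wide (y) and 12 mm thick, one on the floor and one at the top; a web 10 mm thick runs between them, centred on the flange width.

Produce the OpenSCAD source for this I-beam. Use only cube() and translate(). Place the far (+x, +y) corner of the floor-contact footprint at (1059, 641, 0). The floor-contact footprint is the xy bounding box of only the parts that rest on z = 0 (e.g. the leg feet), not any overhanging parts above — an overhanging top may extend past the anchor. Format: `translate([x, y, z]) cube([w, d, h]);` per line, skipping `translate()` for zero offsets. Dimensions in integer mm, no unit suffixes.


translate([127, 367, 0]) cube([932, 274, 12]);
translate([127, 499, 12]) cube([932, 10, 187]);
translate([127, 367, 199]) cube([932, 274, 12]);


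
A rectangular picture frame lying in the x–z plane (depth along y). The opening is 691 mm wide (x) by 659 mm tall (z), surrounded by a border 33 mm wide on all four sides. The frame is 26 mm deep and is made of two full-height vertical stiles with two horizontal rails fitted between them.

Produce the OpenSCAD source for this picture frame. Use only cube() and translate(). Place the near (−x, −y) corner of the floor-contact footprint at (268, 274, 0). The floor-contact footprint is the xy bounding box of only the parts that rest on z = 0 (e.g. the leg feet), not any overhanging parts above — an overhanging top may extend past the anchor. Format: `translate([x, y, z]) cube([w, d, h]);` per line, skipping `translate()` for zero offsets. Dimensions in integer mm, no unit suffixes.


translate([268, 274, 0]) cube([33, 26, 725]);
translate([992, 274, 0]) cube([33, 26, 725]);
translate([301, 274, 0]) cube([691, 26, 33]);
translate([301, 274, 692]) cube([691, 26, 33]);


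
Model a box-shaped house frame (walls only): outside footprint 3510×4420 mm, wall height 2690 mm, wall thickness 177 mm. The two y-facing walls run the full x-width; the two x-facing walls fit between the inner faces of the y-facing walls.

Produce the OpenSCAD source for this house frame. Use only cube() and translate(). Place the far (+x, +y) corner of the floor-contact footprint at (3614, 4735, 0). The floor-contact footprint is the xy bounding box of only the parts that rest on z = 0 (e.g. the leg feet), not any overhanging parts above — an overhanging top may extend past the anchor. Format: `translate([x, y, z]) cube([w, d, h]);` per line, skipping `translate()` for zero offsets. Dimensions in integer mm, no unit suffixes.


translate([104, 315, 0]) cube([3510, 177, 2690]);
translate([104, 4558, 0]) cube([3510, 177, 2690]);
translate([104, 492, 0]) cube([177, 4066, 2690]);
translate([3437, 492, 0]) cube([177, 4066, 2690]);


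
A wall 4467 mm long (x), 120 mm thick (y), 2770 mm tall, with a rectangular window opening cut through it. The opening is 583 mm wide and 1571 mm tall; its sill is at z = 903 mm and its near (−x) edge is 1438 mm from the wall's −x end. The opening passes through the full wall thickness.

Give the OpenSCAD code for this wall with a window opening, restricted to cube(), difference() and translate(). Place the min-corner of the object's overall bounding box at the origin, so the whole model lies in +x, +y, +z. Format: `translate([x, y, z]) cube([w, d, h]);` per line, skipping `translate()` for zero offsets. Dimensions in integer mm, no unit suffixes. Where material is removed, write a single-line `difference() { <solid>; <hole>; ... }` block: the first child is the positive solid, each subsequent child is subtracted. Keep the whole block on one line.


difference() { cube([4467, 120, 2770]); translate([1438, 0, 903]) cube([583, 120, 1571]); }


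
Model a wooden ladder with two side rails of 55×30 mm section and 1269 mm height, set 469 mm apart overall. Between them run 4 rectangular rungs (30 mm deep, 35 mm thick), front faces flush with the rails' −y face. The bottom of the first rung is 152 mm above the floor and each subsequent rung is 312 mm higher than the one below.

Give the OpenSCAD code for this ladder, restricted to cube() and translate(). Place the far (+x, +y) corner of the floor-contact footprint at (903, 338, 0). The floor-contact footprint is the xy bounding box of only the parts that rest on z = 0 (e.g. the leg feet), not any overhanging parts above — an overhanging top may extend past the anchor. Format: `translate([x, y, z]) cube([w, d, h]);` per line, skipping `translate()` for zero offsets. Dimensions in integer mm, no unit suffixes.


translate([434, 308, 0]) cube([55, 30, 1269]);
translate([848, 308, 0]) cube([55, 30, 1269]);
translate([489, 308, 152]) cube([359, 30, 35]);
translate([489, 308, 464]) cube([359, 30, 35]);
translate([489, 308, 776]) cube([359, 30, 35]);
translate([489, 308, 1088]) cube([359, 30, 35]);


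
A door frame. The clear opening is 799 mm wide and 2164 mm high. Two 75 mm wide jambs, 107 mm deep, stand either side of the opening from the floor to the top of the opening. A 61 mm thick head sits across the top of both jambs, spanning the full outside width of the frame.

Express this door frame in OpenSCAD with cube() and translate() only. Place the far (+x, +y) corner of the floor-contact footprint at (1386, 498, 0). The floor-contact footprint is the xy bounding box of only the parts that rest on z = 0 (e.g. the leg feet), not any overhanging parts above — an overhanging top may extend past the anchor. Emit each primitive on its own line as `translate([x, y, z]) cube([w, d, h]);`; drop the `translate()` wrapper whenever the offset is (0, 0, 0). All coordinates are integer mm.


translate([437, 391, 0]) cube([75, 107, 2164]);
translate([1311, 391, 0]) cube([75, 107, 2164]);
translate([437, 391, 2164]) cube([949, 107, 61]);


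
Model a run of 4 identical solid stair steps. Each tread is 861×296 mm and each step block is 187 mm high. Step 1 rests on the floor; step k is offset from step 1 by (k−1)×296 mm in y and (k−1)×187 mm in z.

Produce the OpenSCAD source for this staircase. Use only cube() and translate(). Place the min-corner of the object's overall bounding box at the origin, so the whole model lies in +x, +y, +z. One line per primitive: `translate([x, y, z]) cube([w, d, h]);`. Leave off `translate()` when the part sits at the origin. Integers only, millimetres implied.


cube([861, 296, 187]);
translate([0, 296, 187]) cube([861, 296, 187]);
translate([0, 592, 374]) cube([861, 296, 187]);
translate([0, 888, 561]) cube([861, 296, 187]);


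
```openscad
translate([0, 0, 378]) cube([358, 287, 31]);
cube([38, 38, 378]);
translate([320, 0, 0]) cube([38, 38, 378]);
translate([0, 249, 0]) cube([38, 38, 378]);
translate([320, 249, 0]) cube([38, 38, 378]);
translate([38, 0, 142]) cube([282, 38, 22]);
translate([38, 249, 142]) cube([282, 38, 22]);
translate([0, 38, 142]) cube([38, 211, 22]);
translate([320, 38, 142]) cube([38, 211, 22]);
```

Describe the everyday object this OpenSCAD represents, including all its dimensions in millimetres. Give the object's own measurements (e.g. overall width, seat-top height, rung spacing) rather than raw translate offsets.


A four-legged stool. The seat is a 358×287×31 mm slab whose top surface is at z = 409 mm; four square legs, each 38×38 mm in cross-section, run from the floor (z = 0) to the underside of the seat, each flush with a corner of the seat. Four stretchers, 38 mm wide and 22 mm tall, connect adjacent legs with their undersides at z = 142 mm, each running between the inner faces of the legs it joins and aligned with the legs' outer faces on the other axis.


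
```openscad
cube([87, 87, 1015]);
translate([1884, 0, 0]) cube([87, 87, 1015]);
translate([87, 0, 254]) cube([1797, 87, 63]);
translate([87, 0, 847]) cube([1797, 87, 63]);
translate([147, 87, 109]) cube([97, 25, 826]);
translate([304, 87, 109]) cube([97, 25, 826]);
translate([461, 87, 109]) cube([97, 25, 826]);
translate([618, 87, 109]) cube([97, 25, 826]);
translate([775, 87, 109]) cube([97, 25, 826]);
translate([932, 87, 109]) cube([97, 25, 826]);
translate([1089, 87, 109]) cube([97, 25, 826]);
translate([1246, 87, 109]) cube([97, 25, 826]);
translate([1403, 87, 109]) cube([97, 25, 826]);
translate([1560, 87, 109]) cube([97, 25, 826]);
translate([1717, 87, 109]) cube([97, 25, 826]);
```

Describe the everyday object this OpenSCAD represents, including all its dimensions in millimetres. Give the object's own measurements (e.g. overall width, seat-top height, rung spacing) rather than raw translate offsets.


A fence section. Two 87×87 mm posts, 1015 mm tall, stand on the floor with a clear span of 1797 mm between their inner faces. Two horizontal rails of 87×63 mm section span the gap between the posts with their undersides at z = 254 mm and z = 847 mm, flush with the posts' −y face. 11 pickets, each 97 mm wide, 25 mm thick and 826 mm tall, are fixed to the +y face of the rails with their bottoms at z = 109 mm, spaced across the span with a 60 mm gap after the −x post and between neighbouring pickets, with 70 mm left before the +x post.


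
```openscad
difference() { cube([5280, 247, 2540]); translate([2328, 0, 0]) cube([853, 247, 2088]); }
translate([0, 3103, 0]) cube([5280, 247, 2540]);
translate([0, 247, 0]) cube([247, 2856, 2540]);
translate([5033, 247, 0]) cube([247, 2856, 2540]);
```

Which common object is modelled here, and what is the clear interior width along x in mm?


A single room. The interior width is 4786 mm.

Four walls enclosing a rectangle with a door in the front wall — a room. Outside width 5280 minus two 247 mm walls gives 4786 mm.


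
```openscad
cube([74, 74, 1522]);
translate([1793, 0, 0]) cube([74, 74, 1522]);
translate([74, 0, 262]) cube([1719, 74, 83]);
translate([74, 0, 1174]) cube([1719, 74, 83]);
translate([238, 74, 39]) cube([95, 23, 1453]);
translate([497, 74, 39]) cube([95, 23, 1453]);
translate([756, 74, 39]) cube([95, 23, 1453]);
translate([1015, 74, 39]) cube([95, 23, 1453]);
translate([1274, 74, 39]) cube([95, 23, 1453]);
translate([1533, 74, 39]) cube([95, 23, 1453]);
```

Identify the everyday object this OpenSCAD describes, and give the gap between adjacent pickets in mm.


A fence section. The picket gap is 164 mm.

Two posts, two rails, 6 pickets — a fence section. Span 1719 mm holds 6 pickets of 95 mm with 7 equal gaps: ⌊(1719 − 6·95) / 7⌋ = 164 mm.


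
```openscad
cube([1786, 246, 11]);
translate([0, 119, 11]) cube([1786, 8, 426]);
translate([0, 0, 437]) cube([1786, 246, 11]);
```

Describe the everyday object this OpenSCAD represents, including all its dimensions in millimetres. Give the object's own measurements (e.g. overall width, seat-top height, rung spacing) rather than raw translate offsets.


An I-beam lying along x, 1786 mm long. Overall section height 448 mm. Two flanges 246 mm wide (y) and 11 mm thick, one on the floor and one at the top; a web 8 mm thick runs between them, centred on the flange width.


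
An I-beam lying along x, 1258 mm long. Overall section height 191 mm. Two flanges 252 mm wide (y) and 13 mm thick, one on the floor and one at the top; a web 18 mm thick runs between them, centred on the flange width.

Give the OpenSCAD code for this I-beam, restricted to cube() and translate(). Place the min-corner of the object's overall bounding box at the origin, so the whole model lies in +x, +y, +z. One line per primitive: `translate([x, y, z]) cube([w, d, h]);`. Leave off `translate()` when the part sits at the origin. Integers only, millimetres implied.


cube([1258, 252, 13]);
translate([0, 117, 13]) cube([1258, 18, 165]);
translate([0, 0, 178]) cube([1258, 252, 13]);


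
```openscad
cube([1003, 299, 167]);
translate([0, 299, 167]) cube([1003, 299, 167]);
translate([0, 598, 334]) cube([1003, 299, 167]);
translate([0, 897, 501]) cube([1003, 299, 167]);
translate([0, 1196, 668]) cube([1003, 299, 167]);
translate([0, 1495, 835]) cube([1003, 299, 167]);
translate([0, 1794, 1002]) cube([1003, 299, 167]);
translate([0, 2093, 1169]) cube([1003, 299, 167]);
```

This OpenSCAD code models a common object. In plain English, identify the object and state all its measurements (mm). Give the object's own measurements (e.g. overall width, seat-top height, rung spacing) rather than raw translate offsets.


A straight staircase of 8 solid steps. Each step is 1003 mm wide (x), 299 mm deep (y, the going) and 167 mm tall (the rise). The first step rests on the floor; each subsequent step sits one going further in +y and one rise higher in +z, directly behind and above the previous step with no overlap.


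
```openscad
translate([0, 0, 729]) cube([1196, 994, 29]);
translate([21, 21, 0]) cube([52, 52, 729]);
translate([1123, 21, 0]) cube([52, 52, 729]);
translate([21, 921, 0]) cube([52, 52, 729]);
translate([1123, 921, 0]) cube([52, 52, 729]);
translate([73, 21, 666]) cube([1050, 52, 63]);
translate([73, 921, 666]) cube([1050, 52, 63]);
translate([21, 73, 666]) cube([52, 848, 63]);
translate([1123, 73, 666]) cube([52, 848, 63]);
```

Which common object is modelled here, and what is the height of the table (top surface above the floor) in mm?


A table. The table height is 758 mm.

A 1196×994×29 slab sits at z = 729 on four 52 mm square posts — a table. The top surface is at 729 + 29 = 758 mm.


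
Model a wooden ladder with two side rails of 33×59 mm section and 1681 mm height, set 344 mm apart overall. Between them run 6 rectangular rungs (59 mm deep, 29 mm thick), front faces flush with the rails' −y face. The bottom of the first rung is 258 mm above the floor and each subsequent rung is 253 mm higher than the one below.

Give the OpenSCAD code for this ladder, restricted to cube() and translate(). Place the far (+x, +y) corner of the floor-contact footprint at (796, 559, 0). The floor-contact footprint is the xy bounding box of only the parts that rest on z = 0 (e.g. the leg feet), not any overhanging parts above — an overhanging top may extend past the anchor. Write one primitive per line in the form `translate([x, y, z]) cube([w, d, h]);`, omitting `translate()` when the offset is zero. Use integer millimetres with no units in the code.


translate([452, 500, 0]) cube([33, 59, 1681]);
translate([763, 500, 0]) cube([33, 59, 1681]);
translate([485, 500, 258]) cube([278, 59, 29]);
translate([485, 500, 511]) cube([278, 59, 29]);
translate([485, 500, 764]) cube([278, 59, 29]);
translate([485, 500, 1017]) cube([278, 59, 29]);
translate([485, 500, 1270]) cube([278, 59, 29]);
translate([485, 500, 1523]) cube([278, 59, 29]);


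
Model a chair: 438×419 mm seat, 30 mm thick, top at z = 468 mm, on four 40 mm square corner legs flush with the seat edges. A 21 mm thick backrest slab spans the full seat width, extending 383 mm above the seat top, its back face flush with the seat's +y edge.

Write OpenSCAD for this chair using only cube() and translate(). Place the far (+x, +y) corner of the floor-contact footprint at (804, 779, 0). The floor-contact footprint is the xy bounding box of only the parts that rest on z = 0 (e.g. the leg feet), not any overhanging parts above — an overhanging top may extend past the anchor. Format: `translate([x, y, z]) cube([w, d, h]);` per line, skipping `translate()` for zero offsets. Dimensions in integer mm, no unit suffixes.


translate([366, 360, 438]) cube([438, 419, 30]);
translate([366, 360, 0]) cube([40, 40, 438]);
translate([764, 360, 0]) cube([40, 40, 438]);
translate([366, 739, 0]) cube([40, 40, 438]);
translate([764, 739, 0]) cube([40, 40, 438]);
translate([366, 758, 468]) cube([438, 21, 383]);


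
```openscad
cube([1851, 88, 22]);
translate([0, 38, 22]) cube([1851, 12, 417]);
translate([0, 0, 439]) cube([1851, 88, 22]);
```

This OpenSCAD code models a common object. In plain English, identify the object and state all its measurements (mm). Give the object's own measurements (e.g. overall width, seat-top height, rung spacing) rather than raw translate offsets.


An I-beam lying along x, 1851 mm long. Overall section height 461 mm. Two flanges 88 mm wide (y) and 22 mm thick, one on the floor and one at the top; a web 12 mm thick runs between them, centred on the flange width.


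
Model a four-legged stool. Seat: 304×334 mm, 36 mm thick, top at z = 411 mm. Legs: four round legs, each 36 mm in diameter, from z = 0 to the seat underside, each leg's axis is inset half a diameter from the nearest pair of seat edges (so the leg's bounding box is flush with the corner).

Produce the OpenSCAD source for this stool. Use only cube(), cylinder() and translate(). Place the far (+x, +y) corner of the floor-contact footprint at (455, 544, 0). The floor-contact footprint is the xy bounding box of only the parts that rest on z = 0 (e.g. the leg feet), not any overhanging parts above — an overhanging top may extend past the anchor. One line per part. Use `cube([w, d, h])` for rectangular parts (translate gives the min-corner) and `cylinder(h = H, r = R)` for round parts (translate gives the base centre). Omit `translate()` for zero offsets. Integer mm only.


// leg_h = 411 - 36 = 375
translate([151, 210, 375]) cube([304, 334, 36]);
translate([169, 228, 0]) cylinder(h = 375, r = 18);
translate([437, 228, 0]) cylinder(h = 375, r = 18);
translate([169, 526, 0]) cylinder(h = 375, r = 18);
translate([437, 526, 0]) cylinder(h = 375, r = 18);


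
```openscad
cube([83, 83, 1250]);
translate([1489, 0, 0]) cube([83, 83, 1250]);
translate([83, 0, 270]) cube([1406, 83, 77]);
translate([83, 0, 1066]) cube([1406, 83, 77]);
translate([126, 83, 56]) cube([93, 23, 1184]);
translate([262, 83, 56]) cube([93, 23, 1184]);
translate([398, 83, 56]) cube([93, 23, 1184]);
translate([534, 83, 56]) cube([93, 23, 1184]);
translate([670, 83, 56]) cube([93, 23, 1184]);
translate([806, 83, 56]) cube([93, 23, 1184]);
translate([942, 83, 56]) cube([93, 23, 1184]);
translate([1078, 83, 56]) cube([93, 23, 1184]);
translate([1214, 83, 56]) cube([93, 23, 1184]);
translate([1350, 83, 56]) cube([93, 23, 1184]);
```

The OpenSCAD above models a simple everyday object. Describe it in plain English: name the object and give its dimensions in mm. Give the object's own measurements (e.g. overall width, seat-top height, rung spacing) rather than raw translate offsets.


A fence section. Two 83×83 mm posts, 1250 mm tall, stand on the floor with a clear span of 1406 mm between their inner faces. Two horizontal rails of 83×77 mm section span the gap between the posts with their undersides at z = 270 mm and z = 1066 mm, flush with the posts' −y face. 10 pickets, each 93 mm wide, 23 mm thick and 1184 mm tall, are fixed to the +y face of the rails with their bottoms at z = 56 mm, spaced across the span with a 43 mm gap after the −x post and between neighbouring pickets, with 46 mm left before the +x post.


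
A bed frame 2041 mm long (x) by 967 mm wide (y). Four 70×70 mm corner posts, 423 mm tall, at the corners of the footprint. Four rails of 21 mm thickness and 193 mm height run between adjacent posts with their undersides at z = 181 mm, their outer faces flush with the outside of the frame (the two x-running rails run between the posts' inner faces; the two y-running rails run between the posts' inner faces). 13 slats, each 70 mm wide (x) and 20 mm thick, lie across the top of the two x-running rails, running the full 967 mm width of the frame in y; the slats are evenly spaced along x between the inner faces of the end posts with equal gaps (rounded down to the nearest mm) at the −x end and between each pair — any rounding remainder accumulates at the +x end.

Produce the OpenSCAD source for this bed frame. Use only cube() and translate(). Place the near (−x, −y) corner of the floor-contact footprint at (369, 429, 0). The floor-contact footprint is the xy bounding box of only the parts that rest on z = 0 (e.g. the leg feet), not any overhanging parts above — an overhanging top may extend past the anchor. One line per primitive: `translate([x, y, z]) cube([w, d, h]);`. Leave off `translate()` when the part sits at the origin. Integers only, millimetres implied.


translate([369, 429, 0]) cube([70, 70, 423]);
translate([369, 1326, 0]) cube([70, 70, 423]);
translate([2340, 429, 0]) cube([70, 70, 423]);
translate([2340, 1326, 0]) cube([70, 70, 423]);
translate([439, 429, 181]) cube([1901, 21, 193]);
translate([439, 1375, 181]) cube([1901, 21, 193]);
translate([369, 499, 181]) cube([21, 827, 193]);
translate([2389, 499, 181]) cube([21, 827, 193]);
translate([509, 429, 374]) cube([70, 967, 20]);
translate([649, 429, 374]) cube([70, 967, 20]);
translate([789, 429, 374]) cube([70, 967, 20]);
translate([929, 429, 374]) cube([70, 967, 20]);
translate([1069, 429, 374]) cube([70, 967, 20]);
translate([1209, 429, 374]) cube([70, 967, 20]);
translate([1349, 429, 374]) cube([70, 967, 20]);
translate([1489, 429, 374]) cube([70, 967, 20]);
translate([1629, 429, 374]) cube([70, 967, 20]);
translate([1769, 429, 374]) cube([70, 967, 20]);
translate([1909, 429, 374]) cube([70, 967, 20]);
translate([2049, 429, 374]) cube([70, 967, 20]);
translate([2189, 429, 374]) cube([70, 967, 20]);


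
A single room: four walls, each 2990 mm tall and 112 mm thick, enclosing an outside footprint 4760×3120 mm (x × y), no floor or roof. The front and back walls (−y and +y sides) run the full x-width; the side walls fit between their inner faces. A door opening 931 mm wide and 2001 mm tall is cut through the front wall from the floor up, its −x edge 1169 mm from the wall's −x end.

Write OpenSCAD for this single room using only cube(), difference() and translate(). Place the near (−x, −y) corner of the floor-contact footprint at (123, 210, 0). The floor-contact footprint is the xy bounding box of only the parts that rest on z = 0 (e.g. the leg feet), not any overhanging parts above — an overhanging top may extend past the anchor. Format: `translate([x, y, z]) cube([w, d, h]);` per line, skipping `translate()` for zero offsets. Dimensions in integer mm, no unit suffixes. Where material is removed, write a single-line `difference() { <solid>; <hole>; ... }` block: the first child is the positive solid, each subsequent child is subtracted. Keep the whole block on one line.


difference() { translate([123, 210, 0]) cube([4760, 112, 2990]); translate([1292, 210, 0]) cube([931, 112, 2001]); }
translate([123, 3218, 0]) cube([4760, 112, 2990]);
translate([123, 322, 0]) cube([112, 2896, 2990]);
translate([4771, 322, 0]) cube([112, 2896, 2990]);


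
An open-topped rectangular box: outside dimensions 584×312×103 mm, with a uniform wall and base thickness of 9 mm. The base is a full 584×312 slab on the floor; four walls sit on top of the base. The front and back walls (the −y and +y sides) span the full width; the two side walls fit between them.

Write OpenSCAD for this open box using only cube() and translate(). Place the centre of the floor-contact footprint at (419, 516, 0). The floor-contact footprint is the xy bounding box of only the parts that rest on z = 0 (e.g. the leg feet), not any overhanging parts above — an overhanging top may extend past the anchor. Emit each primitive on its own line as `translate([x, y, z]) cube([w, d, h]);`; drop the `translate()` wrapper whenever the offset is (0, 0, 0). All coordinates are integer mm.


translate([127, 360, 0]) cube([584, 312, 9]);
translate([127, 360, 9]) cube([584, 9, 94]);
translate([127, 663, 9]) cube([584, 9, 94]);
translate([127, 369, 9]) cube([9, 294, 94]);
translate([702, 369, 9]) cube([9, 294, 94]);


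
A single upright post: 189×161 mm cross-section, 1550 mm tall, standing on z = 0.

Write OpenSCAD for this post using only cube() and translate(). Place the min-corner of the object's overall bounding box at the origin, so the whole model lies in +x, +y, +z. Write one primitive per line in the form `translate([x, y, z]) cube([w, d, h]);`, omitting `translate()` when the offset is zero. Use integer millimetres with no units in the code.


cube([189, 161, 1550]);


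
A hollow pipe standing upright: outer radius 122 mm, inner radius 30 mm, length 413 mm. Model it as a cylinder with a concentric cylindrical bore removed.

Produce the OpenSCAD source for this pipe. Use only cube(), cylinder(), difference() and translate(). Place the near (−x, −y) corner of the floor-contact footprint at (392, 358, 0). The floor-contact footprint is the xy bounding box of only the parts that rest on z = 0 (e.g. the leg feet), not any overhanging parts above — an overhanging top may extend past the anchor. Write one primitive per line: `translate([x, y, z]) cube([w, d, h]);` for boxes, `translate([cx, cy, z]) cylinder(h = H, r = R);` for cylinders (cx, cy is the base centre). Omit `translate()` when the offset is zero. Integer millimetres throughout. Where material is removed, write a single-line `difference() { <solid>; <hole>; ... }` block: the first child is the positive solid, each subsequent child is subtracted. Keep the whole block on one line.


difference() { translate([514, 480, 0]) cylinder(h = 413, r = 122); translate([514, 480, 0]) cylinder(h = 413, r = 30); }
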